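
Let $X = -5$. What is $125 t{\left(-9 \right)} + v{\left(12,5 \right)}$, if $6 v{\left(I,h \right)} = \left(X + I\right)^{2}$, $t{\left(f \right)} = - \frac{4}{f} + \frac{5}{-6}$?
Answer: $- \frac{364}{9} \approx -40.444$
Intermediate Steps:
$t{\left(f \right)} = - \frac{5}{6} - \frac{4}{f}$ ($t{\left(f \right)} = - \frac{4}{f} + 5 \left(- \frac{1}{6}\right) = - \frac{4}{f} - \frac{5}{6} = - \frac{5}{6} - \frac{4}{f}$)
$v{\left(I,h \right)} = \frac{\left(-5 + I\right)^{2}}{6}$
$125 t{\left(-9 \right)} + v{\left(12,5 \right)} = 125 \left(- \frac{5}{6} - \frac{4}{-9}\right) + \frac{\left(-5 + 12\right)^{2}}{6} = 125 \left(- \frac{5}{6} - - \frac{4}{9}\right) + \frac{7^{2}}{6} = 125 \left(- \frac{5}{6} + \frac{4}{9}\right) + \frac{1}{6} \cdot 49 = 125 \left(- \frac{7}{18}\right) + \frac{49}{6} = - \frac{875}{18} + \frac{49}{6} = - \frac{364}{9}$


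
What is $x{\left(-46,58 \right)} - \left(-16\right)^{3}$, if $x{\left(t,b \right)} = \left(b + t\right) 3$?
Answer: $4132$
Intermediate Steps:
$x{\left(t,b \right)} = 3 b + 3 t$
$x{\left(-46,58 \right)} - \left(-16\right)^{3} = \left(3 \cdot 58 + 3 \left(-46\right)\right) - \left(-16\right)^{3} = \left(174 - 138\right) - -4096 = 36 + 4096 = 4132$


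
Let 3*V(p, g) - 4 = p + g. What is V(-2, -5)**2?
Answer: 1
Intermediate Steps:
V(p, g) = 4/3 + g/3 + p/3 (V(p, g) = 4/3 + (p + g)/3 = 4/3 + (g + p)/3 = 4/3 + (g/3 + p/3) = 4/3 + g/3 + p/3)
V(-2, -5)**2 = (4/3 + (1/3)*(-5) + (1/3)*(-2))**2 = (4/3 - 5/3 - 2/3)**2 = (-1)**2 = 1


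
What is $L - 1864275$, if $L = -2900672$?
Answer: $-4764947$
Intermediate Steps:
$L - 1864275 = -2900672 - 1864275 = -4764947$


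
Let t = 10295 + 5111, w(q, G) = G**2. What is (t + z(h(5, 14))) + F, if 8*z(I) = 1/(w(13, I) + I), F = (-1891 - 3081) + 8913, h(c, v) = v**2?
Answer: 5976210913/308896 ≈ 19347.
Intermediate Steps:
F = 3941 (F = -4972 + 8913 = 3941)
z(I) = 1/(8*(I + I**2)) (z(I) = 1/(8*(I**2 + I)) = 1/(8*(I + I**2)))
t = 15406
(t + z(h(5, 14))) + F = (15406 + 1/(8*(14**2)*(1 + 14**2))) + 3941 = (15406 + (1/8)/(196*(1 + 196))) + 3941 = (15406 + (1/8)*(1/196)/197) + 3941 = (15406 + (1/8)*(1/196)*(1/197)) + 3941 = (15406 + 1/308896) + 3941 = 4758851777/308896 + 3941 = 5976210913/308896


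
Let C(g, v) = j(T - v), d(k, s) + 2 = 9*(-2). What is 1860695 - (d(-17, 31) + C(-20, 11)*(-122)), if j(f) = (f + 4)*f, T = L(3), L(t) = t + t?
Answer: 1861325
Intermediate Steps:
d(k, s) = -20 (d(k, s) = -2 + 9*(-2) = -2 - 18 = -20)
L(t) = 2*t
T = 6 (T = 2*3 = 6)
j(f) = f*(4 + f) (j(f) = (4 + f)*f = f*(4 + f))
C(g, v) = (6 - v)*(10 - v) (C(g, v) = (6 - v)*(4 + (6 - v)) = (6 - v)*(10 - v))
1860695 - (d(-17, 31) + C(-20, 11)*(-122)) = 1860695 - (-20 + ((-10 + 11)*(-6 + 11))*(-122)) = 1860695 - (-20 + (1*5)*(-122)) = 1860695 - (-20 + 5*(-122)) = 1860695 - (-20 - 610) = 1860695 - 1*(-630) = 1860695 + 630 = 1861325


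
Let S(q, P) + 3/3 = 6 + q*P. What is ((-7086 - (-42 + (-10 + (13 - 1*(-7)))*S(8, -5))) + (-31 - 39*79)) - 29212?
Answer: -39018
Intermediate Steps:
S(q, P) = 5 + P*q (S(q, P) = -1 + (6 + q*P) = -1 + (6 + P*q) = 5 + P*q)
((-7086 - (-42 + (-10 + (13 - 1*(-7)))*S(8, -5))) + (-31 - 39*79)) - 29212 = ((-7086 - (-42 + (-10 + (13 - 1*(-7)))*(5 - 5*8))) + (-31 - 39*79)) - 29212 = ((-7086 - (-42 + (-10 + (13 + 7))*(5 - 40))) + (-31 - 3081)) - 29212 = ((-7086 - (-42 + (-10 + 20)*(-35))) - 3112) - 29212 = ((-7086 - (-42 + 10*(-35))) - 3112) - 29212 = ((-7086 - (-42 - 350)) - 3112) - 29212 = ((-7086 - 1*(-392)) - 3112) - 29212 = ((-7086 + 392) - 3112) - 29212 = (-6694 - 3112) - 29212 = -9806 - 29212 = -39018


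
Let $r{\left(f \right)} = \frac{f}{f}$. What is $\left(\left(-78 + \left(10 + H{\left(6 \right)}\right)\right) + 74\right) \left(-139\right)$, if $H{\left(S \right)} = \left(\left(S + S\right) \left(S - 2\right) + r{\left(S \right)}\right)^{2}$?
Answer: $-334573$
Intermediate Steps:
$r{\left(f \right)} = 1$
$H{\left(S \right)} = \left(1 + 2 S \left(-2 + S\right)\right)^{2}$ ($H{\left(S \right)} = \left(\left(S + S\right) \left(S - 2\right) + 1\right)^{2} = \left(2 S \left(-2 + S\right) + 1\right)^{2} = \left(1 + 2 S \left(-2 + S\right)\right)^{2}$)
$\left(\left(-78 + \left(10 + H{\left(6 \right)}\right)\right) + 74\right) \left(-139\right) = \left(\left(-78 + \left(10 + \left(1 - 24 + 2 \cdot 6^{2}\right)^{2}\right)\right) + 74\right) \left(-139\right) = \left(\left(-78 + \left(10 + \left(1 - 24 + 2 \cdot 36\right)^{2}\right)\right) + 74\right) \left(-139\right) = \left(\left(-78 + \left(10 + \left(1 - 24 + 72\right)^{2}\right)\right) + 74\right) \left(-139\right) = \left(\left(-78 + \left(10 + 49^{2}\right)\right) + 74\right) \left(-139\right) = \left(\left(-78 + \left(10 + 2401\right)\right) + 74\right) \left(-139\right) = \left(\left(-78 + 2411\right) + 74\right) \left(-139\right) = \left(2333 + 74\right) \left(-139\right) = 2407 \left(-139\right) = -334573$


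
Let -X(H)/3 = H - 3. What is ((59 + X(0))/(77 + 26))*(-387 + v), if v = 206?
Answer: -12308/103 ≈ -119.50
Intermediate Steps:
X(H) = 9 - 3*H (X(H) = -3*(H - 3) = -3*(-3 + H) = 9 - 3*H)
((59 + X(0))/(77 + 26))*(-387 + v) = ((59 + (9 - 3*0))/(77 + 26))*(-387 + 206) = ((59 + (9 + 0))/103)*(-181) = ((59 + 9)*(1/103))*(-181) = (68*(1/103))*(-181) = (68/103)*(-181) = -12308/103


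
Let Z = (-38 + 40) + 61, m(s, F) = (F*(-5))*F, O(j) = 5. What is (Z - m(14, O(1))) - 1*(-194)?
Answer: 382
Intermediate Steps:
m(s, F) = -5*F**2 (m(s, F) = (-5*F)*F = -5*F**2)
Z = 63 (Z = 2 + 61 = 63)
(Z - m(14, O(1))) - 1*(-194) = (63 - (-5)*5**2) - 1*(-194) = (63 - (-5)*25) + 194 = (63 - 1*(-125)) + 194 = (63 + 125) + 194 = 188 + 194 = 382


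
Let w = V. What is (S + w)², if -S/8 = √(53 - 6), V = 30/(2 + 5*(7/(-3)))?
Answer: 2537828/841 + 1440*√47/29 ≈ 3358.1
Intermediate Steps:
V = -90/29 (V = 30/(2 + 5*(7*(-⅓))) = 30/(2 + 5*(-7/3)) = 30/(2 - 35/3) = 30/(-29/3) = 30*(-3/29) = -90/29 ≈ -3.1034)
w = -90/29 ≈ -3.1034
S = -8*√47 (S = -8*√(53 - 6) = -8*√47 ≈ -54.845)
(S + w)² = (-8*√47 - 90/29)² = (-90/29 - 8*√47)²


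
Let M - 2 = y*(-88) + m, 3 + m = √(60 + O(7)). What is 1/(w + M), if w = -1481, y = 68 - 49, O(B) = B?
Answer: -3154/9947649 - √67/9947649 ≈ -0.00031788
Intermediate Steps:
y = 19
m = -3 + √67 (m = -3 + √(60 + 7) = -3 + √67 ≈ 5.1854)
M = -1673 + √67 (M = 2 + (19*(-88) + (-3 + √67)) = 2 + (-1672 + (-3 + √67)) = 2 + (-1675 + √67) = -1673 + √67 ≈ -1664.8)
1/(w + M) = 1/(-1481 + (-1673 + √67)) = 1/(-3154 + √67)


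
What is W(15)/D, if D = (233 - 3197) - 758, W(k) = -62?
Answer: 31/1861 ≈ 0.016658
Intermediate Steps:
D = -3722 (D = -2964 - 758 = -3722)
W(15)/D = -62/(-3722) = -62*(-1/3722) = 31/1861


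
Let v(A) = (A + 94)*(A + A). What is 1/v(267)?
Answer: 1/192774 ≈ 5.1874e-6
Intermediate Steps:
v(A) = 2*A*(94 + A) (v(A) = (94 + A)*(2*A) = 2*A*(94 + A))
1/v(267) = 1/(2*267*(94 + 267)) = 1/(2*267*361) = 1/192774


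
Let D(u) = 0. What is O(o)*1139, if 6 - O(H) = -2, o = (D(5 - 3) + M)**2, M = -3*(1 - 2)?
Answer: 9112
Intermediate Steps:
M = 3 (M = -3*(-1) = 3)
o = 9 (o = (0 + 3)**2 = 3**2 = 9)
O(H) = 8 (O(H) = 6 - 1*(-2) = 6 + 2 = 8)
O(o)*1139 = 8*1139 = 9112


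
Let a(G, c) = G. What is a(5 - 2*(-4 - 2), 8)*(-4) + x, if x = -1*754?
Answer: -822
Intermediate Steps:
x = -754
a(5 - 2*(-4 - 2), 8)*(-4) + x = (5 - 2*(-4 - 2))*(-4) - 754 = (5 - 2*(-6))*(-4) - 754 = (5 + 12)*(-4) - 754 = 17*(-4) - 754 = -68 - 754 = -822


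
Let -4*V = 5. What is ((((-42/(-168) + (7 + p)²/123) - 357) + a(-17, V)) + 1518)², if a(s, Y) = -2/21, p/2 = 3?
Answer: 1781111783889/1317904 ≈ 1.3515e+6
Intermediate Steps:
p = 6 (p = 2*3 = 6)
V = -5/4 (V = -¼*5 = -5/4 ≈ -1.2500)
a(s, Y) = -2/21 (a(s, Y) = -2*1/21 = -2/21)
((((-42/(-168) + (7 + p)²/123) - 357) + a(-17, V)) + 1518)² = ((((-42/(-168) + (7 + 6)²/123) - 357) - 2/21) + 1518)² = ((((-42*(-1/168) + 13²*(1/123)) - 357) - 2/21) + 1518)² = ((((¼ + 169*(1/123)) - 357) - 2/21) + 1518)² = ((((¼ + 169/123) - 357) - 2/21) + 1518)² = (((799/492 - 357) - 2/21) + 1518)² = ((-174845/492 - 2/21) + 1518)² = (-408081/1148 + 1518)² = (1334583/1148)² = 1781111783889/1317904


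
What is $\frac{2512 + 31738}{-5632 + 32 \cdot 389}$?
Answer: $\frac{17125}{3408} \approx 5.0249$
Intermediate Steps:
$\frac{2512 + 31738}{-5632 + 32 \cdot 389} = \frac{34250}{-5632 + 12448} = \frac{34250}{6816} = 34250 \cdot \frac{1}{6816} = \frac{17125}{3408}$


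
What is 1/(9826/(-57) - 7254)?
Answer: -57/423304 ≈ -0.00013466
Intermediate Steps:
1/(9826/(-57) - 7254) = 1/(9826*(-1/57) - 7254) = 1/(-9826/57 - 7254) = 1/(-423304/57) = -57/423304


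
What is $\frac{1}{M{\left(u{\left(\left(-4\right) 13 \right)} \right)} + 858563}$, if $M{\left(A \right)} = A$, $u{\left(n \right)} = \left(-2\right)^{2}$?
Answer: $\frac{1}{858567} \approx 1.1647 \cdot 10^{-6}$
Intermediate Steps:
$u{\left(n \right)} = 4$
$\frac{1}{M{\left(u{\left(\left(-4\right) 13 \right)} \right)} + 858563} = \frac{1}{4 + 858563} = \frac{1}{858567}$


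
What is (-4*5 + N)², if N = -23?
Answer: 1849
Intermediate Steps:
(-4*5 + N)² = (-4*5 - 23)² = (-20 - 23)² = (-43)² = 1849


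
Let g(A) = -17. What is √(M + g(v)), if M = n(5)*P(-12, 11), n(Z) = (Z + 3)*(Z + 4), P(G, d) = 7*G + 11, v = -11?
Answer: I*√5273 ≈ 72.615*I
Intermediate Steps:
P(G, d) = 11 + 7*G
n(Z) = (3 + Z)*(4 + Z)
M = -5256 (M = (12 + 5² + 7*5)*(11 + 7*(-12)) = (12 + 25 + 35)*(11 - 84) = 72*(-73) = -5256)
√(M + g(v)) = √(-5256 - 17) = √(-5273) = I*√5273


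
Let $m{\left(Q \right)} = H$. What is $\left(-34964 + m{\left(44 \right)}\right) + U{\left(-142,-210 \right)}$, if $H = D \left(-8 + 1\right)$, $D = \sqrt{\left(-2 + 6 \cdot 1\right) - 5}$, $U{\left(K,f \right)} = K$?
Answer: $-35106 - 7 i \approx -35106.0 - 7.0 i$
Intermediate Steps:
$D = i$ ($D = \sqrt{\left(-2 + 6\right) - 5} = \sqrt{4 - 5} = \sqrt{-1} = i \approx 1.0 i$)
$H = - 7 i$ ($H = i \left(-8 + 1\right) = i \left(-7\right) = - 7 i \approx - 7.0 i$)
$m{\left(Q \right)} = - 7 i$
$\left(-34964 + m{\left(44 \right)}\right) + U{\left(-142,-210 \right)} = \left(-34964 - 7 i\right) - 142 = -35106 - 7 i$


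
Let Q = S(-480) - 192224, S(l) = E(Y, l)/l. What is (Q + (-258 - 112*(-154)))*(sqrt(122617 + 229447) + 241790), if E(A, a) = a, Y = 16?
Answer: -42369587070 - 1401864*sqrt(5501) ≈ -4.2474e+10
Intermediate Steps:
S(l) = 1 (S(l) = l/l = 1)
Q = -192223 (Q = 1 - 192224 = -192223)
(Q + (-258 - 112*(-154)))*(sqrt(122617 + 229447) + 241790) = (-192223 + (-258 - 112*(-154)))*(sqrt(122617 + 229447) + 241790) = (-192223 + (-258 + 17248))*(sqrt(352064) + 241790) = (-192223 + 16990)*(8*sqrt(5501) + 241790) = -175233*(241790 + 8*sqrt(5501)) = -42369587070 - 1401864*sqrt(5501)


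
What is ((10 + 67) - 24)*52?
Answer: 2756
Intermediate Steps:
((10 + 67) - 24)*52 = (77 - 24)*52 = 53*52 = 2756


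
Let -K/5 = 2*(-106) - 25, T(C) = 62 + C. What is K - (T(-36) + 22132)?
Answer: -20973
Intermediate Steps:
K = 1185 (K = -5*(2*(-106) - 25) = -5*(-212 - 25) = -5*(-237) = 1185)
K - (T(-36) + 22132) = 1185 - ((62 - 36) + 22132) = 1185 - (26 + 22132) = 1185 - 1*22158 = 1185 - 22158 = -20973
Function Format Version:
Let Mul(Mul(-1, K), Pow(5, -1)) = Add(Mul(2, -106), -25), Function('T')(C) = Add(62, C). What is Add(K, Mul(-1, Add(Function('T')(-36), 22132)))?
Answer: -20973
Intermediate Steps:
K = 1185 (K = Mul(-5, Add(Mul(2, -106), -25)) = Mul(-5, Add(-212, -25)) = Mul(-5, -237) = 1185)
Add(K, Mul(-1, Add(Function('T')(-36), 22132))) = Add(1185, Mul(-1, Add(Add(62, -36), 22132))) = Add(1185, Mul(-1, Add(26, 22132))) = Add(1185, Mul(-1, 22158)) = Add(1185, -22158) = -20973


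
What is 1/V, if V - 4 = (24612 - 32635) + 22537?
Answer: 1/14518 ≈ 6.8880e-5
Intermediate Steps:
V = 14518 (V = 4 + ((24612 - 32635) + 22537) = 4 + (-8023 + 22537) = 4 + 14514 = 14518)
1/V = 1/14518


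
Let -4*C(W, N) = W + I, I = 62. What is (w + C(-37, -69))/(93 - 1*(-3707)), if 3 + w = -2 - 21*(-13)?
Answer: 1047/15200 ≈ 0.068882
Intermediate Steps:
C(W, N) = -31/2 - W/4 (C(W, N) = -(W + 62)/4 = -(62 + W)/4 = -31/2 - W/4)
w = 268 (w = -3 + (-2 - 21*(-13)) = -3 + (-2 + 273) = -3 + 271 = 268)
(w + C(-37, -69))/(93 - 1*(-3707)) = (268 + (-31/2 - ¼*(-37)))/(93 - 1*(-3707)) = (268 + (-31/2 + 37/4))/(93 + 3707) = (268 - 25/4)/3800 = (1047/4)*(1/3800) = 1047/15200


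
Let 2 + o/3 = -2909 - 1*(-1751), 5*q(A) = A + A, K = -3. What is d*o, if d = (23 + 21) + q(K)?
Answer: -148944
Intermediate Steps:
q(A) = 2*A/5 (q(A) = (A + A)/5 = (2*A)/5 = 2*A/5)
d = 214/5 (d = (23 + 21) + (⅖)*(-3) = 44 - 6/5 = 214/5 ≈ 42.800)
o = -3480 (o = -6 + 3*(-2909 - 1*(-1751)) = -6 + 3*(-2909 + 1751) = -6 + 3*(-1158) = -6 - 3474 = -3480)
d*o = (214/5)*(-3480) = -148944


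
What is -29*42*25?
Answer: -30450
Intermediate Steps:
-29*42*25 = -1218*25 = -30450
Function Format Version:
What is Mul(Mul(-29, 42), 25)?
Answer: -30450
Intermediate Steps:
Mul(Mul(-29, 42), 25) = Mul(-1218, 25) = -30450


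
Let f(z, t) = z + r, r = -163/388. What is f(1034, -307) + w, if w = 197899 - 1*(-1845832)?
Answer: 793368657/388 ≈ 2.0448e+6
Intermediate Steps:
r = -163/388 (r = -163*1/388 = -163/388 ≈ -0.42010)
f(z, t) = -163/388 + z (f(z, t) = z - 163/388 = -163/388 + z)
w = 2043731 (w = 197899 + 1845832 = 2043731)
f(1034, -307) + w = (-163/388 + 1034) + 2043731 = 401029/388 + 2043731 = 793368657/388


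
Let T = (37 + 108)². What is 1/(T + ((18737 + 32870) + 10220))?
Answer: 1/82852 ≈ 1.2070e-5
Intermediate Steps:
T = 21025 (T = 145² = 21025)
1/(T + ((18737 + 32870) + 10220)) = 1/(21025 + ((18737 + 32870) + 10220)) = 1/(21025 + (51607 + 10220)) = 1/(21025 + 61827) = 1/82852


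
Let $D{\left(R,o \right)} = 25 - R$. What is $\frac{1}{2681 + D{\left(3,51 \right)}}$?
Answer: $\frac{1}{2703} \approx 0.00036996$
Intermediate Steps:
$\frac{1}{2681 + D{\left(3,51 \right)}} = \frac{1}{2681 + \left(25 - 3\right)} = \frac{1}{2681 + 22} = \frac{1}{2703}$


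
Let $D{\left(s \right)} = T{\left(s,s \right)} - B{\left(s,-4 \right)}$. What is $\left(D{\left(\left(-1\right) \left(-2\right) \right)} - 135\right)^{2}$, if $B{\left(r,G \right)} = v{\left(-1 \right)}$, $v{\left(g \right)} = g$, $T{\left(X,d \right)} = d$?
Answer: $17424$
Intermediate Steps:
$B{\left(r,G \right)} = -1$
$D{\left(s \right)} = 1 + s$ ($D{\left(s \right)} = s - -1 = s + 1 = 1 + s$)
$\left(D{\left(\left(-1\right) \left(-2\right) \right)} - 135\right)^{2} = \left(\left(1 - -2\right) - 135\right)^{2} = \left(\left(1 + 2\right) - 135\right)^{2} = \left(3 - 135\right)^{2} = \left(-132\right)^{2} = 17424$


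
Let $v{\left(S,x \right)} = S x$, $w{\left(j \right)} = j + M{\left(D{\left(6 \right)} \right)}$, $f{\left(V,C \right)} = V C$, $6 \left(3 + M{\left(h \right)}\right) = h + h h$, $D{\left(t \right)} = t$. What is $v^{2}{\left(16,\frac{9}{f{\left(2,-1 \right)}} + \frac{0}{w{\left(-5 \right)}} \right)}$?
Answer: $5184$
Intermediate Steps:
$M{\left(h \right)} = -3 + \frac{h}{6} + \frac{h^{2}}{6}$ ($M{\left(h \right)} = -3 + \frac{h + h h}{6} = -3 + \frac{h + h^{2}}{6} = -3 + \left(\frac{h}{6} + \frac{h^{2}}{6}\right) = -3 + \frac{h}{6} + \frac{h^{2}}{6}$)
$f{\left(V,C \right)} = C V$
$w{\left(j \right)} = 4 + j$ ($w{\left(j \right)} = j + \left(-3 + \frac{1}{6} \cdot 6 + \frac{6^{2}}{6}\right) = j + \left(-3 + 1 + \frac{1}{6} \cdot 36\right) = j + \left(-3 + 1 + 6\right) = j + 4 = 4 + j$)
$v^{2}{\left(16,\frac{9}{f{\left(2,-1 \right)}} + \frac{0}{w{\left(-5 \right)}} \right)} = \left(16 \left(\frac{9}{\left(-1\right) 2} + \frac{0}{4 - 5}\right)\right)^{2} = \left(16 \left(\frac{9}{-2} + \frac{0}{-1}\right)\right)^{2} = \left(16 \left(9 \left(- \frac{1}{2}\right) + 0 \left(-1\right)\right)\right)^{2} = \left(16 \left(- \frac{9}{2} + 0\right)\right)^{2} = \left(16 \left(- \frac{9}{2}\right)\right)^{2} = \left(-72\right)^{2} = 5184$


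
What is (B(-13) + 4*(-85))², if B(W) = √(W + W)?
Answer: (340 - I*√26)² ≈ 1.1557e+5 - 3467.3*I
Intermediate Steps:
B(W) = √2*√W (B(W) = √(2*W) = √2*√W)
(B(-13) + 4*(-85))² = (√2*√(-13) + 4*(-85))² = (√2*(I*√13) - 340)² = (I*√26 - 340)² = (-340 + I*√26)²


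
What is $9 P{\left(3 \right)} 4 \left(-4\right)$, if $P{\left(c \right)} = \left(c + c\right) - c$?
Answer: $-432$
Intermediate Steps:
$P{\left(c \right)} = c$ ($P{\left(c \right)} = 2 c - c = c$)
$9 P{\left(3 \right)} 4 \left(-4\right) = 9 \cdot 3 \cdot 4 \left(-4\right) = 9 \cdot 12 \left(-4\right) = 9 \left(-48\right) = -432$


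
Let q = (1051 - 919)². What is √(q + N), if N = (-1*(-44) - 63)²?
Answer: √17785 ≈ 133.36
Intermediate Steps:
q = 17424 (q = 132² = 17424)
N = 361 (N = (44 - 63)² = (-19)² = 361)
√(q + N) = √(17424 + 361) = √17785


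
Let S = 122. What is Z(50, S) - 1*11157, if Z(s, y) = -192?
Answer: -11349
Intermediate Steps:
Z(50, S) - 1*11157 = -192 - 1*11157 = -192 - 11157 = -11349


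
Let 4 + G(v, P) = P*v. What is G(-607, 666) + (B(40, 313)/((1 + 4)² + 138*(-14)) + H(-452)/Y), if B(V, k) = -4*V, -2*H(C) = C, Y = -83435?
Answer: -64322970666352/159110545 ≈ -4.0427e+5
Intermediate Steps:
G(v, P) = -4 + P*v
H(C) = -C/2
G(-607, 666) + (B(40, 313)/((1 + 4)² + 138*(-14)) + H(-452)/Y) = (-4 + 666*(-607)) + ((-4*40)/((1 + 4)² + 138*(-14)) - ½*(-452)/(-83435)) = (-4 - 404262) + (-160/(5² - 1932) + 226*(-1/83435)) = -404266 + (-160/(25 - 1932) - 226/83435) = -404266 + (-160/(-1907) - 226/83435) = -404266 + (-160*(-1/1907) - 226/83435) = -404266 + (160/1907 - 226/83435) = -404266 + 12918618/159110545 = -64322970666352/159110545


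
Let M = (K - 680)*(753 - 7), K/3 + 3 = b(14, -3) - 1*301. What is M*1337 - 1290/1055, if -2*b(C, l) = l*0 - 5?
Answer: -333460912217/211 ≈ -1.5804e+9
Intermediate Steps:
b(C, l) = 5/2 (b(C, l) = -(l*0 - 5)/2 = -(0 - 5)/2 = -1/2*(-5) = 5/2)
K = -1809/2 (K = -9 + 3*(5/2 - 1*301) = -9 + 3*(5/2 - 301) = -9 + 3*(-597/2) = -9 - 1791/2 = -1809/2 ≈ -904.50)
M = -1182037 (M = (-1809/2 - 680)*(753 - 7) = -3169/2*746 = -1182037)
M*1337 - 1290/1055 = -1182037*1337 - 1290/1055 = -1580383469 - 1290*1/1055 = -1580383469 - 258/211 = -333460912217/211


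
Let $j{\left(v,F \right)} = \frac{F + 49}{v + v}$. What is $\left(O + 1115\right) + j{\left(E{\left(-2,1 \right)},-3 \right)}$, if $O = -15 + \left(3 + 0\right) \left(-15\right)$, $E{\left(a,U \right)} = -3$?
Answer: $\frac{3142}{3} \approx 1047.3$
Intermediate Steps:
$O = -60$ ($O = -15 + 3 \left(-15\right) = -15 - 45 = -60$)
$j{\left(v,F \right)} = \frac{49 + F}{2 v}$
$\left(O + 1115\right) + j{\left(E{\left(-2,1 \right)},-3 \right)} = \left(-60 + 1115\right) + \frac{49 - 3}{2 \left(-3\right)} = 1055 + \frac{1}{2} \left(- \frac{1}{3}\right) 46 = 1055 - \frac{23}{3} = \frac{3142}{3}$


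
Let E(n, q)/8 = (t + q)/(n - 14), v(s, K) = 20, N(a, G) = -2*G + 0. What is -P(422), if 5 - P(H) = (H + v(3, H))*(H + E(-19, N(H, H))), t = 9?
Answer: 9107687/33 ≈ 2.7599e+5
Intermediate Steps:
N(a, G) = -2*G
E(n, q) = 8*(9 + q)/(-14 + n) (E(n, q) = 8*((9 + q)/(n - 14)) = 8*((9 + q)/(-14 + n)) = 8*(9 + q)/(-14 + n))
P(H) = 5 - (20 + H)*(-24/11 + 49*H/33) (P(H) = 5 - (H + 20)*(H + 8*(9 - 2*H)/(-14 - 19)) = 5 - (20 + H)*(H + 8*(9 - 2*H)/(-33)) = 5 - (20 + H)*(H + 8*(-1/33)*(9 - 2*H)) = 5 - (20 + H)*(H + (-24/11 + 16*H/33)) = 5 - (20 + H)*(-24/11 + 49*H/33))
-P(422) = -(535/11 - 908/33*422 - 49/33*422**2) = -(535/11 - 383176/33 - 49/33*178084) = -(535/11 - 383176/33 - 8726116/33) = -1*(-9107687/33) = 9107687/33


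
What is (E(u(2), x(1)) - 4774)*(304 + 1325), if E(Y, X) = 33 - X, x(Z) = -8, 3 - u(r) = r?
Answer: -7710057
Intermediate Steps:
u(r) = 3 - r
E(Y, X) = 33 - X
(E(u(2), x(1)) - 4774)*(304 + 1325) = ((33 - 1*(-8)) - 4774)*(304 + 1325) = ((33 + 8) - 4774)*1629 = (41 - 4774)*1629 = -4733*1629 = -7710057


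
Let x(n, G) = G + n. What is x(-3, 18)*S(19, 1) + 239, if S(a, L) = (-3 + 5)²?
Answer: 299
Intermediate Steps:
S(a, L) = 4 (S(a, L) = 2² = 4)
x(-3, 18)*S(19, 1) + 239 = (18 - 3)*4 + 239 = 15*4 + 239 = 60 + 239 = 299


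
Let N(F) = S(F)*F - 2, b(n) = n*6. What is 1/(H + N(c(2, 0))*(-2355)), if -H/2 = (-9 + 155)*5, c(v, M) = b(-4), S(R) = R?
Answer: -1/1353230 ≈ -7.3897e-7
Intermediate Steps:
b(n) = 6*n
c(v, M) = -24 (c(v, M) = 6*(-4) = -24)
N(F) = -2 + F**2 (N(F) = F*F - 2 = F**2 - 2 = -2 + F**2)
H = -1460 (H = -2*(-9 + 155)*5 = -292*5 = -2*730 = -1460)
1/(H + N(c(2, 0))*(-2355)) = 1/(-1460 + (-2 + (-24)**2)*(-2355)) = 1/(-1460 + (-2 + 576)*(-2355)) = 1/(-1460 + 574*(-2355)) = 1/(-1460 - 1351770) = 1/(-1353230) = -1/1353230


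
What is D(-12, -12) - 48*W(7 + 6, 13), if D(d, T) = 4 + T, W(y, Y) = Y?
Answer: -632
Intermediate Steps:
D(-12, -12) - 48*W(7 + 6, 13) = (4 - 12) - 48*13 = -8 - 624 = -632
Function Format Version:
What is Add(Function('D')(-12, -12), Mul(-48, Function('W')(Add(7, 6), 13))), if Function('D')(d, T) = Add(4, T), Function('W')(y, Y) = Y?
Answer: -632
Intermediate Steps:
Add(Function('D')(-12, -12), Mul(-48, Function('W')(Add(7, 6), 13))) = Add(Add(4, -12), Mul(-48, 13)) = Add(-8, -624) = -632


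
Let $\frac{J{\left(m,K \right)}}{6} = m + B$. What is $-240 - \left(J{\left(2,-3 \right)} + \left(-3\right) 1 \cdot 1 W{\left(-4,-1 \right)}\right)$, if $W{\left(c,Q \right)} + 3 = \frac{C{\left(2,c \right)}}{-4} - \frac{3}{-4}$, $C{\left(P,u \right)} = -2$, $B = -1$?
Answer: $- \frac{1005}{4} \approx -251.25$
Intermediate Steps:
$J{\left(m,K \right)} = -6 + 6 m$ ($J{\left(m,K \right)} = 6 \left(m - 1\right) = 6 \left(-1 + m\right) = -6 + 6 m$)
$W{\left(c,Q \right)} = - \frac{7}{4}$ ($W{\left(c,Q \right)} = -3 - - \frac{5}{4} = -3 + \left(\frac{1}{2} + \frac{3}{4}\right) = -3 + \frac{5}{4} = - \frac{7}{4}$)
$-240 - \left(J{\left(2,-3 \right)} + \left(-3\right) 1 \cdot 1 W{\left(-4,-1 \right)}\right) = -240 - \left(\left(-6 + 6 \cdot 2\right) + \left(-3\right) 1 \cdot 1 \left(- \frac{7}{4}\right)\right) = -240 - \left(\left(-6 + 12\right) + \left(-3\right) 1 \left(- \frac{7}{4}\right)\right) = -240 - \left(6 - - \frac{21}{4}\right) = -240 - \left(6 + \frac{21}{4}\right) = -240 - \frac{45}{4} = - \frac{1005}{4}$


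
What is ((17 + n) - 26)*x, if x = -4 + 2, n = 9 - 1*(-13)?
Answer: -26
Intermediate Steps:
n = 22 (n = 9 + 13 = 22)
x = -2
((17 + n) - 26)*x = ((17 + 22) - 26)*(-2) = (39 - 26)*(-2) = 13*(-2) = -26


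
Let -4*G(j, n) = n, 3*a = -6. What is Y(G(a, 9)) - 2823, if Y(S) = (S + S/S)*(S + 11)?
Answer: -45343/16 ≈ -2833.9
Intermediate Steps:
a = -2 (a = (1/3)*(-6) = -2)
G(j, n) = -n/4
Y(S) = (1 + S)*(11 + S) (Y(S) = (S + 1)*(11 + S) = (1 + S)*(11 + S))
Y(G(a, 9)) - 2823 = (11 + (-1/4*9)**2 + 12*(-1/4*9)) - 2823 = (11 + (-9/4)**2 + 12*(-9/4)) - 2823 = (11 + 81/16 - 27) - 2823 = -175/16 - 2823 = -45343/16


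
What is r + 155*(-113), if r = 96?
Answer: -17419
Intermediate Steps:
r + 155*(-113) = 96 + 155*(-113) = 96 - 17515 = -17419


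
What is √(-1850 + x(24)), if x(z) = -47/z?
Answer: 13*I*√1578/12 ≈ 43.034*I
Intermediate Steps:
√(-1850 + x(24)) = √(-1850 - 47/24) = √(-44447/24) = 13*I*√1578/12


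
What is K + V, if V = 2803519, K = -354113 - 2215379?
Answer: 234027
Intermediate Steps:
K = -2569492
K + V = -2569492 + 2803519 = 234027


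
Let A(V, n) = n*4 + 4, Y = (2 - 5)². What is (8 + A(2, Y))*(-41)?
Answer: -1968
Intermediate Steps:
Y = 9 (Y = (-3)² = 9)
A(V, n) = 4 + 4*n (A(V, n) = 4*n + 4 = 4 + 4*n)
(8 + A(2, Y))*(-41) = (8 + (4 + 4*9))*(-41) = (8 + (4 + 36))*(-41) = (8 + 40)*(-41) = 48*(-41) = -1968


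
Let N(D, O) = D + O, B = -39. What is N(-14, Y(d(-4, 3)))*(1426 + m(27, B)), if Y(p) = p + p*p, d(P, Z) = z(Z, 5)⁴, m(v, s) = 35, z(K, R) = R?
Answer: 571595796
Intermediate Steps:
d(P, Z) = 625 (d(P, Z) = 5⁴ = 625)
Y(p) = p + p²
N(-14, Y(d(-4, 3)))*(1426 + m(27, B)) = (-14 + 625*(1 + 625))*(1426 + 35) = (-14 + 625*626)*1461 = (-14 + 391250)*1461 = 391236*1461 = 571595796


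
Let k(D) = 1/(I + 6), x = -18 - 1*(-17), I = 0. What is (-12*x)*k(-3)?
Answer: 2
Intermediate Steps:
x = -1 (x = -18 + 17 = -1)
k(D) = ⅙ (k(D) = 1/(0 + 6) = 1/6 = ⅙)
(-12*x)*k(-3) = -12*(-1)*(⅙) = 12*(⅙) = 2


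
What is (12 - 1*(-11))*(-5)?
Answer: -115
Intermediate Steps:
(12 - 1*(-11))*(-5) = (12 + 11)*(-5) = 23*(-5) = -115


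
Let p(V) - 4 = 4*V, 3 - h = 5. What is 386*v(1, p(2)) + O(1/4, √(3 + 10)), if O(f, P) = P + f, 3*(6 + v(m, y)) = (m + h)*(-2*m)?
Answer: -24701/12 + √13 ≈ -2054.8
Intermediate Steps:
h = -2 (h = 3 - 1*5 = 3 - 5 = -2)
p(V) = 4 + 4*V
v(m, y) = -6 - 2*m*(-2 + m)/3 (v(m, y) = -6 + ((m - 2)*(-2*m))/3 = -6 + ((-2 + m)*(-2*m))/3 = -6 + (-2*m*(-2 + m))/3 = -6 - 2*m*(-2 + m)/3)
386*v(1, p(2)) + O(1/4, √(3 + 10)) = 386*(-6 - ⅔*1² + (4/3)*1) + (√(3 + 10) + 1/4) = 386*(-6 - ⅔*1 + 4/3) + (√13 + ¼) = 386*(-6 - ⅔ + 4/3) + (¼ + √13) = 386*(-16/3) + (¼ + √13) = -6176/3 + (¼ + √13) = -24701/12 + √13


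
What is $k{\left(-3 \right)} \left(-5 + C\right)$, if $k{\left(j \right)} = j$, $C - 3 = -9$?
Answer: $33$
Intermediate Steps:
$C = -6$ ($C = 3 - 9 = -6$)
$k{\left(-3 \right)} \left(-5 + C\right) = - 3 \left(-5 - 6\right) = \left(-3\right) \left(-11\right) = 33$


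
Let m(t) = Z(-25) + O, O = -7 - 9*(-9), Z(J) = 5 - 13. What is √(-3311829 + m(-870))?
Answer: 7*I*√67587 ≈ 1819.8*I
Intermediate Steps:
Z(J) = -8
O = 74 (O = -7 + 81 = 74)
m(t) = 66 (m(t) = -8 + 74 = 66)
√(-3311829 + m(-870)) = √(-3311829 + 66) = √(-3311763) = 7*I*√67587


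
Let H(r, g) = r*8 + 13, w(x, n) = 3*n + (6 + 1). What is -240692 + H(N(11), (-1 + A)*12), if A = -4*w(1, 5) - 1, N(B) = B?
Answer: -240591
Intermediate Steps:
w(x, n) = 7 + 3*n (w(x, n) = 3*n + 7 = 7 + 3*n)
A = -89 (A = -4*(7 + 3*5) - 1 = -4*(7 + 15) - 1 = -4*22 - 1 = -88 - 1 = -89)
H(r, g) = 13 + 8*r (H(r, g) = 8*r + 13 = 13 + 8*r)
-240692 + H(N(11), (-1 + A)*12) = -240692 + (13 + 8*11) = -240692 + (13 + 88) = -240692 + 101 = -240591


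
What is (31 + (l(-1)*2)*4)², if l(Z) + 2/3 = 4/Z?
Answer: 361/9 ≈ 40.111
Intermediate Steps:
l(Z) = -⅔ + 4/Z
(31 + (l(-1)*2)*4)² = (31 + ((-⅔ + 4/(-1))*2)*4)² = (31 + ((-⅔ + 4*(-1))*2)*4)² = (31 + ((-⅔ - 4)*2)*4)² = (31 - 14/3*2*4)² = (31 - 28/3*4)² = (31 - 112/3)² = (-19/3)² = 361/9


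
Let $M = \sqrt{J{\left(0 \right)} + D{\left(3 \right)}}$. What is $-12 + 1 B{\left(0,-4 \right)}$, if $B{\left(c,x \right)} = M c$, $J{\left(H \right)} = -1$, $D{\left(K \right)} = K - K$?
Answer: $-12$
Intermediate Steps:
$D{\left(K \right)} = 0$
$M = i$ ($M = \sqrt{-1 + 0} = \sqrt{-1} = i \approx 1.0 i$)
$B{\left(c,x \right)} = i c$
$-12 + 1 B{\left(0,-4 \right)} = -12 + 1 i 0 = -12 + 1 \cdot 0 = -12 + 0 = -12$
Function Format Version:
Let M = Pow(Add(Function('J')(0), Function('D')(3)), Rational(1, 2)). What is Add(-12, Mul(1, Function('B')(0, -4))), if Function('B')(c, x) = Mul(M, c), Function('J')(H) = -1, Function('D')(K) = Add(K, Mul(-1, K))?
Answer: -12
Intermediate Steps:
Function('D')(K) = 0
M = I (M = Pow(Add(-1, 0), Rational(1, 2)) = Pow(-1, Rational(1, 2)) = I ≈ Mul(1.0000, I))
Function('B')(c, x) = Mul(I, c)
Add(-12, Mul(1, Function('B')(0, -4))) = Add(-12, Mul(1, Mul(I, 0))) = Add(-12, Mul(1, 0)) = Add(-12, 0) = -12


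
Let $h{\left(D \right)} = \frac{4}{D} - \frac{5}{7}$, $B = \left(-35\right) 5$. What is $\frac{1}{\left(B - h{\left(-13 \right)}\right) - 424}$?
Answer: $- \frac{91}{54416} \approx -0.0016723$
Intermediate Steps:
$B = -175$
$h{\left(D \right)} = - \frac{5}{7} + \frac{4}{D}$ ($h{\left(D \right)} = \frac{4}{D} - \frac{5}{7} = - \frac{5}{7} + \frac{4}{D}$)
$\frac{1}{\left(B - h{\left(-13 \right)}\right) - 424} = \frac{1}{\left(-175 - \left(- \frac{5}{7} + \frac{4}{-13}\right)\right) - 424} = \frac{1}{\left(-175 - \left(- \frac{5}{7} + 4 \left(- \frac{1}{13}\right)\right)\right) - 424} = \frac{1}{\left(-175 - \left(- \frac{5}{7} - \frac{4}{13}\right)\right) - 424} = \frac{1}{\left(-175 - - \frac{93}{91}\right) - 424} = \frac{1}{\left(-175 + \frac{93}{91}\right) - 424} = \frac{1}{- \frac{15832}{91} - 424} = \frac{1}{- \frac{54416}{91}} = - \frac{91}{54416}$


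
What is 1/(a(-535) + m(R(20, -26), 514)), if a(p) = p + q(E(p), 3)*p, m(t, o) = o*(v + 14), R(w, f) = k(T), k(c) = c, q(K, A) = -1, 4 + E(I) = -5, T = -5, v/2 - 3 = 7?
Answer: 1/17476 ≈ 5.7221e-5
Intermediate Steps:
v = 20 (v = 6 + 2*7 = 6 + 14 = 20)
E(I) = -9 (E(I) = -4 - 5 = -9)
R(w, f) = -5
m(t, o) = 34*o (m(t, o) = o*(20 + 14) = o*34 = 34*o)
a(p) = 0 (a(p) = p - p = 0)
1/(a(-535) + m(R(20, -26), 514)) = 1/(0 + 34*514) = 1/(0 + 17476) = 1/17476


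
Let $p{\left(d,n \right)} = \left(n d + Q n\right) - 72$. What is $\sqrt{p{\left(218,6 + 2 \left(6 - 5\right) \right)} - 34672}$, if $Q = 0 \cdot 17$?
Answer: $10 i \sqrt{330} \approx 181.66 i$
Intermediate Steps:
$Q = 0$
$p{\left(d,n \right)} = -72 + d n$ ($p{\left(d,n \right)} = \left(n d + 0 n\right) - 72 = \left(d n + 0\right) - 72 = d n - 72 = -72 + d n$)
$\sqrt{p{\left(218,6 + 2 \left(6 - 5\right) \right)} - 34672} = \sqrt{\left(-72 + 218 \left(6 + 2 \left(6 - 5\right)\right)\right) - 34672} = \sqrt{\left(-72 + 218 \left(6 + 2 \cdot 1\right)\right) - 34672} = \sqrt{\left(-72 + 218 \left(6 + 2\right)\right) - 34672} = \sqrt{\left(-72 + 218 \cdot 8\right) - 34672} = \sqrt{\left(-72 + 1744\right) - 34672} = \sqrt{1672 - 34672} = \sqrt{-33000} = 10 i \sqrt{330}$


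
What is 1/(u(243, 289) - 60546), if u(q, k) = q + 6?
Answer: -1/60297 ≈ -1.6585e-5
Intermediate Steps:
u(q, k) = 6 + q
1/(u(243, 289) - 60546) = 1/((6 + 243) - 60546) = 1/(249 - 60546) = 1/(-60297) = -1/60297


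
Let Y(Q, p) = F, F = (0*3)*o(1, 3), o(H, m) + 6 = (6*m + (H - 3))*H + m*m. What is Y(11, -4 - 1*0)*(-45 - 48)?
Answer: 0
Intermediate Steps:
o(H, m) = -6 + m**2 + H*(-3 + H + 6*m) (o(H, m) = -6 + ((6*m + (H - 3))*H + m*m) = -6 + ((6*m + (-3 + H))*H + m**2) = -6 + ((-3 + H + 6*m)*H + m**2) = -6 + (H*(-3 + H + 6*m) + m**2) = -6 + (m**2 + H*(-3 + H + 6*m)) = -6 + m**2 + H*(-3 + H + 6*m))
F = 0 (F = (0*3)*(-6 + 1**2 + 3**2 - 3*1 + 6*1*3) = 0*(-6 + 1 + 9 - 3 + 18) = 0*19 = 0)
Y(Q, p) = 0
Y(11, -4 - 1*0)*(-45 - 48) = 0*(-45 - 48) = 0*(-93) = 0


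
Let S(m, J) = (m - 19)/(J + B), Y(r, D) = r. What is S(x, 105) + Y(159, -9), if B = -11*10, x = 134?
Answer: 136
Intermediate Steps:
B = -110
S(m, J) = (-19 + m)/(-110 + J) (S(m, J) = (m - 19)/(J - 110) = (-19 + m)/(-110 + J))
S(x, 105) + Y(159, -9) = (-19 + 134)/(-110 + 105) + 159 = 115/(-5) + 159 = -1/5*115 + 159 = -23 + 159 = 136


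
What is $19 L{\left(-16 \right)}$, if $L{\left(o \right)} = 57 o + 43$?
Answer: $-16511$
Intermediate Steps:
$L{\left(o \right)} = 43 + 57 o$
$19 L{\left(-16 \right)} = 19 \left(43 + 57 \left(-16\right)\right) = 19 \left(43 - 912\right) = 19 \left(-869\right) = -16511$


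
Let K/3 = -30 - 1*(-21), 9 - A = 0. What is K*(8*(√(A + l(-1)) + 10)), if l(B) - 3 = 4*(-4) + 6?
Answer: -2160 - 216*√2 ≈ -2465.5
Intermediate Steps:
l(B) = -7 (l(B) = 3 + (4*(-4) + 6) = 3 + (-16 + 6) = 3 - 10 = -7)
A = 9 (A = 9 - 1*0 = 9 + 0 = 9)
K = -27 (K = 3*(-30 - 1*(-21)) = 3*(-30 + 21) = 3*(-9) = -27)
K*(8*(√(A + l(-1)) + 10)) = -216*(√(9 - 7) + 10) = -216*(√2 + 10) = -216*(10 + √2) = -27*(80 + 8*√2) = -2160 - 216*√2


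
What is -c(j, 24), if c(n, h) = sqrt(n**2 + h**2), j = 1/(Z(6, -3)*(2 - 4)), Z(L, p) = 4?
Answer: -sqrt(36865)/8 ≈ -24.000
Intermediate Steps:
j = -1/8 (j = 1/(4*(2 - 4)) = 1/(4*(-2)) = 1/(-8) = -1/8 ≈ -0.12500)
c(n, h) = sqrt(h**2 + n**2)
-c(j, 24) = -sqrt(24**2 + (-1/8)**2) = -sqrt(576 + 1/64) = -sqrt(36865/64) = -sqrt(36865)/8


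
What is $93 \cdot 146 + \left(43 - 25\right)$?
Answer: $13596$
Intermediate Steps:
$93 \cdot 146 + \left(43 - 25\right) = 13578 + 18 = 13596$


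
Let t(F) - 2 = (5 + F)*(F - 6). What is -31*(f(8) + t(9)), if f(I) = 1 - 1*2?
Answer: -1333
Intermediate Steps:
f(I) = -1 (f(I) = 1 - 2 = -1)
t(F) = 2 + (-6 + F)*(5 + F) (t(F) = 2 + (5 + F)*(F - 6) = 2 + (5 + F)*(-6 + F) = 2 + (-6 + F)*(5 + F))
-31*(f(8) + t(9)) = -31*(-1 + (-28 + 9² - 1*9)) = -31*(-1 + (-28 + 81 - 9)) = -31*(-1 + 44) = -31*43 = -1333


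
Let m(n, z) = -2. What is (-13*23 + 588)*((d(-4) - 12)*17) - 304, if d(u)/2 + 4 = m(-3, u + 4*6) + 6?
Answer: -59260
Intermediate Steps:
d(u) = 0 (d(u) = -8 + 2*(-2 + 6) = -8 + 2*4 = -8 + 8 = 0)
(-13*23 + 588)*((d(-4) - 12)*17) - 304 = (-13*23 + 588)*((0 - 12)*17) - 304 = (-299 + 588)*(-12*17) - 304 = 289*(-204) - 304 = -58956 - 304 = -59260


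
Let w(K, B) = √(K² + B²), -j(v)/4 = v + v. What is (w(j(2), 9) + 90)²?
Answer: (90 + √337)² ≈ 11741.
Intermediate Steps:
j(v) = -8*v (j(v) = -4*(v + v) = -8*v)
w(K, B) = √(B² + K²)
(w(j(2), 9) + 90)² = (√(9² + (-8*2)²) + 90)² = (√(81 + (-16)²) + 90)² = (√(81 + 256) + 90)² = (√337 + 90)² = (90 + √337)²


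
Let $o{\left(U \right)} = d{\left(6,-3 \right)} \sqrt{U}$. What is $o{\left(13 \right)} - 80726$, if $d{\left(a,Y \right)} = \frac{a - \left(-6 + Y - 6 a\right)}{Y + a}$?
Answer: $-80726 + 17 \sqrt{13} \approx -80665.0$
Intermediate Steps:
$d{\left(a,Y \right)} = \frac{6 - Y + 7 a}{Y + a}$ ($d{\left(a,Y \right)} = \frac{a - \left(-6 + Y - 6 a\right)}{Y + a} = \frac{a + \left(6 - Y + 6 a\right)}{Y + a} = \frac{6 - Y + 7 a}{Y + a}$)
$o{\left(U \right)} = 17 \sqrt{U}$ ($o{\left(U \right)} = \frac{6 - -3 + 7 \cdot 6}{-3 + 6} \sqrt{U} = \frac{6 + 3 + 42}{3} \sqrt{U} = \frac{1}{3} \cdot 51 \sqrt{U} = 17 \sqrt{U}$)
$o{\left(13 \right)} - 80726 = 17 \sqrt{13} - 80726 = -80726 + 17 \sqrt{13}$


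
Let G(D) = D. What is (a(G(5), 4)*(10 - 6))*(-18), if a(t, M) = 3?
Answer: -216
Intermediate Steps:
(a(G(5), 4)*(10 - 6))*(-18) = (3*(10 - 6))*(-18) = (3*4)*(-18) = 12*(-18) = -216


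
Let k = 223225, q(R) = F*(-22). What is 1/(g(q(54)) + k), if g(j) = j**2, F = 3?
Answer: 1/227581 ≈ 4.3940e-6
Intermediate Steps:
q(R) = -66 (q(R) = 3*(-22) = -66)
1/(g(q(54)) + k) = 1/((-66)**2 + 223225) = 1/(4356 + 223225) = 1/227581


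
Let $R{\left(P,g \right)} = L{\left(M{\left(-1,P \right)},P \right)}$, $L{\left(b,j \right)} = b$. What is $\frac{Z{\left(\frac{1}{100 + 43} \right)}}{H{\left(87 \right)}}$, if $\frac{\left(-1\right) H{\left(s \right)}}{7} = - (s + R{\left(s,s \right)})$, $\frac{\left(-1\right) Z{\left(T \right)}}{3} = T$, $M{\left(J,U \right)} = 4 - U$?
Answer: $- \frac{3}{4004} \approx -0.00074925$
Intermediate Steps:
$Z{\left(T \right)} = - 3 T$
$R{\left(P,g \right)} = 4 - P$
$H{\left(s \right)} = 28$ ($H{\left(s \right)} = - 7 \left(- (s - \left(-4 + s\right))\right) = - 7 \left(\left(-1\right) 4\right) = \left(-7\right) \left(-4\right) = 28$)
$\frac{Z{\left(\frac{1}{100 + 43} \right)}}{H{\left(87 \right)}} = \frac{\left(-3\right) \frac{1}{100 + 43}}{28} = - \frac{3}{143} \cdot \frac{1}{28} = \left(-3\right) \frac{1}{143} \cdot \frac{1}{28} = \left(- \frac{3}{143}\right) \frac{1}{28} = - \frac{3}{4004}$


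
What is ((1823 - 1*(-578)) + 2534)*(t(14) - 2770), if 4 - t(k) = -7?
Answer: -13615665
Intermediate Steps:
t(k) = 11 (t(k) = 4 - 1*(-7) = 4 + 7 = 11)
((1823 - 1*(-578)) + 2534)*(t(14) - 2770) = ((1823 - 1*(-578)) + 2534)*(11 - 2770) = ((1823 + 578) + 2534)*(-2759) = (2401 + 2534)*(-2759) = 4935*(-2759) = -13615665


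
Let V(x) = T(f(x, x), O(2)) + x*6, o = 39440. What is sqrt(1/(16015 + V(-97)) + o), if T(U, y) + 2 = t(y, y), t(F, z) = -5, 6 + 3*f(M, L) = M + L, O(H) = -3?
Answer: sqrt(1042800069874)/5142 ≈ 198.59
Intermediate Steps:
f(M, L) = -2 + L/3 + M/3 (f(M, L) = -2 + (M + L)/3 = -2 + (L + M)/3 = -2 + (L/3 + M/3) = -2 + L/3 + M/3)
T(U, y) = -7 (T(U, y) = -2 - 5 = -7)
V(x) = -7 + 6*x (V(x) = -7 + x*6 = -7 + 6*x)
sqrt(1/(16015 + V(-97)) + o) = sqrt(1/(16015 + (-7 + 6*(-97))) + 39440) = sqrt(1/(16015 + (-7 - 582)) + 39440) = sqrt(1/(16015 - 589) + 39440) = sqrt(1/15426 + 39440) = sqrt(608401441/15426) = sqrt(1042800069874)/5142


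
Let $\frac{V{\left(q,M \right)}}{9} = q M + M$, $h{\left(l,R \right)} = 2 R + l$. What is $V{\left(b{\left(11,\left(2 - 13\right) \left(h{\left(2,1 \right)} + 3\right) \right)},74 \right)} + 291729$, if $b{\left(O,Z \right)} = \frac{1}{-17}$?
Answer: $\frac{4970049}{17} \approx 2.9236 \cdot 10^{5}$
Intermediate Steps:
$h{\left(l,R \right)} = l + 2 R$
$b{\left(O,Z \right)} = - \frac{1}{17}$
$V{\left(q,M \right)} = 9 M + 9 M q$ ($V{\left(q,M \right)} = 9 \left(q M + M\right) = 9 \left(M q + M\right) = 9 \left(M + M q\right) = 9 M + 9 M q$)
$V{\left(b{\left(11,\left(2 - 13\right) \left(h{\left(2,1 \right)} + 3\right) \right)},74 \right)} + 291729 = 9 \cdot 74 \left(1 - \frac{1}{17}\right) + 291729 = 9 \cdot 74 \cdot \frac{16}{17} + 291729 = \frac{10656}{17} + 291729 = \frac{4970049}{17}$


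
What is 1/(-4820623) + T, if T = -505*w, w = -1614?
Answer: 3929145188609/4820623 ≈ 8.1507e+5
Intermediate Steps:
T = 815070 (T = -505*(-1614) = 815070)
1/(-4820623) + T = 1/(-4820623) + 815070 = -1/4820623 + 815070 = 3929145188609/4820623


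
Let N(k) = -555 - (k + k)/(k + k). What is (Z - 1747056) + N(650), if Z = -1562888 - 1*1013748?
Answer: -4324248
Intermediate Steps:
Z = -2576636 (Z = -1562888 - 1013748 = -2576636)
N(k) = -556 (N(k) = -555 - 2*k/(2*k) = -555 - 2*k*1/(2*k) = -555 - 1*1 = -555 - 1 = -556)
(Z - 1747056) + N(650) = (-2576636 - 1747056) - 556 = -4323692 - 556 = -4324248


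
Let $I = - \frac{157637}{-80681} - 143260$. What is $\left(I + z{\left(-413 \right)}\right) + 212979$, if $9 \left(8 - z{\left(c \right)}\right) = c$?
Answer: $\frac{50665536769}{726129} \approx 69775.0$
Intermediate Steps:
$z{\left(c \right)} = 8 - \frac{c}{9}$
$I = - \frac{11558202423}{80681}$ ($I = \left(-157637\right) \left(- \frac{1}{80681}\right) - 143260 = \frac{157637}{80681} - 143260 = - \frac{11558202423}{80681} \approx -1.4326 \cdot 10^{5}$)
$\left(I + z{\left(-413 \right)}\right) + 212979 = \left(- \frac{11558202423}{80681} + \left(8 - - \frac{413}{9}\right)\right) + 212979 = \left(- \frac{11558202423}{80681} + \left(8 + \frac{413}{9}\right)\right) + 212979 = \left(- \frac{11558202423}{80681} + \frac{485}{9}\right) + 212979 = - \frac{103984691522}{726129} + 212979 = \frac{50665536769}{726129}$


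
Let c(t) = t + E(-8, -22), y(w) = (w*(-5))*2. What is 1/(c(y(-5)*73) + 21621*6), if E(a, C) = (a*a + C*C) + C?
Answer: 1/133902 ≈ 7.4681e-6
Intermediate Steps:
y(w) = -10*w (y(w) = -5*w*2 = -10*w)
E(a, C) = C + C² + a² (E(a, C) = (a² + C²) + C = (C² + a²) + C = C + C² + a²)
c(t) = 526 + t (c(t) = t + (-22 + (-22)² + (-8)²) = t + (-22 + 484 + 64) = t + 526 = 526 + t)
1/(c(y(-5)*73) + 21621*6) = 1/((526 - 10*(-5)*73) + 21621*6) = 1/((526 + 50*73) + 129726) = 1/((526 + 3650) + 129726) = 1/(4176 + 129726) = 1/133902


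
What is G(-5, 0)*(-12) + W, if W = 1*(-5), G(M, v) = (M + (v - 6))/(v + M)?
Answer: -157/5 ≈ -31.400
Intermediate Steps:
G(M, v) = (-6 + M + v)/(M + v) (G(M, v) = (M + (-6 + v))/(M + v) = (-6 + M + v)/(M + v))
W = -5
G(-5, 0)*(-12) + W = ((-6 - 5 + 0)/(-5 + 0))*(-12) - 5 = (-11/(-5))*(-12) - 5 = -⅕*(-11)*(-12) - 5 = (11/5)*(-12) - 5 = -132/5 - 5 = -157/5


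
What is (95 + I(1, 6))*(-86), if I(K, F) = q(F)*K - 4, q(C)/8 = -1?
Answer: -7138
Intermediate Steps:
q(C) = -8 (q(C) = 8*(-1) = -8)
I(K, F) = -4 - 8*K (I(K, F) = -8*K - 4 = -4 - 8*K)
(95 + I(1, 6))*(-86) = (95 + (-4 - 8*1))*(-86) = (95 + (-4 - 8))*(-86) = (95 - 12)*(-86) = 83*(-86) = -7138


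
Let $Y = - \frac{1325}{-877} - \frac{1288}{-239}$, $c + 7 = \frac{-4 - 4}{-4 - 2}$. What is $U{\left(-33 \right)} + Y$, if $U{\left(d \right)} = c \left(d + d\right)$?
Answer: $\frac{79837773}{209603} \approx 380.9$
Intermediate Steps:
$c = - \frac{17}{3}$ ($c = -7 + \frac{-4 - 4}{-4 - 2} = -7 - \frac{8}{-6} = -7 - - \frac{4}{3} = -7 + \frac{4}{3} = - \frac{17}{3} \approx -5.6667$)
$U{\left(d \right)} = - \frac{34 d}{3}$ ($U{\left(d \right)} = - \frac{17 \left(d + d\right)}{3} = - \frac{17 \cdot 2 d}{3} = - \frac{34 d}{3}$)
$Y = \frac{1446251}{209603}$ ($Y = \left(-1325\right) \left(- \frac{1}{877}\right) - - \frac{1288}{239} = \frac{1325}{877} + \frac{1288}{239} = \frac{1446251}{209603} \approx 6.9$)
$U{\left(-33 \right)} + Y = \left(- \frac{34}{3}\right) \left(-33\right) + \frac{1446251}{209603} = 374 + \frac{1446251}{209603} = \frac{79837773}{209603}$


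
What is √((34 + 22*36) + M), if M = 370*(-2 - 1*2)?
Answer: I*√654 ≈ 25.573*I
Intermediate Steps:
M = -1480 (M = 370*(-2 - 2) = 370*(-4) = -1480)
√((34 + 22*36) + M) = √((34 + 22*36) - 1480) = √((34 + 792) - 1480) = √(826 - 1480) = √(-654) = I*√654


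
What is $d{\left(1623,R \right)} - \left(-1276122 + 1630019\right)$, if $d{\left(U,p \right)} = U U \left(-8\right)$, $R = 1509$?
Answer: $-21426929$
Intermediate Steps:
$d{\left(U,p \right)} = - 8 U^{2}$ ($d{\left(U,p \right)} = U^{2} \left(-8\right) = - 8 U^{2}$)
$d{\left(1623,R \right)} - \left(-1276122 + 1630019\right) = - 8 \cdot 1623^{2} - \left(-1276122 + 1630019\right) = \left(-8\right) 2634129 - 353897 = -21073032 - 353897 = -21426929$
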